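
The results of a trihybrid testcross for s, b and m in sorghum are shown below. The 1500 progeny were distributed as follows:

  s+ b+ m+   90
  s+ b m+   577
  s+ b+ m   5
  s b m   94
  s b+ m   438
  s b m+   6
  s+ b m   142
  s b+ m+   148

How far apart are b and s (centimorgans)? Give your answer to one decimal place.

The two most frequent reciprocal classes, s+ b m+ and s b+ m, are the parental types, so the F1 was s+ b m+ / s b+ m.
The two rarest classes, s b m+ and s+ b+ m, are the double crossovers. Comparing them with the parentals, only the s allele has switched, so s is the middle locus and the order is m – s – b.
Crossovers in the s–b interval produce the single-crossover classes s+ b+ m+ and s b m (90 + 94 = 184) plus the double crossovers (11).
RF(s–b) = (184 + 11) / 1500 = 195/1500 = 0.1300 → 13.0 centimorgans.

13.0 centimorgans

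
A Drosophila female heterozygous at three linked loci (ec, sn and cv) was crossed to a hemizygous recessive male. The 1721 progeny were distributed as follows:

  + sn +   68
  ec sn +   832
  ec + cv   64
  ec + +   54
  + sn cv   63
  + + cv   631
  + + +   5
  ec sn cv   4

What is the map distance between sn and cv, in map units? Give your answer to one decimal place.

The two most frequent reciprocal classes, ec sn + and + + cv, are the parental types, so the F1 was ec sn + / + + cv.
The two rarest classes, ec sn cv and + + +, are the double crossovers. Comparing them with the parentals, only the cv allele has switched, so cv is the middle locus and the order is ec – cv – sn.
Crossovers in the cv–sn interval produce the single-crossover classes ec + + and + sn cv (54 + 63 = 117) plus the double crossovers (9).
RF(cv–sn) = (117 + 9) / 1721 = 126/1721 = 0.0732 → 7.3 map units.

7.3 map units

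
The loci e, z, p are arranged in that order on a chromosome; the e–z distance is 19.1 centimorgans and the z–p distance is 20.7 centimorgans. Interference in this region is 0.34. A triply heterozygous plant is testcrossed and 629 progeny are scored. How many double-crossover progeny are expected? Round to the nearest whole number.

Map distances give recombination frequencies of 0.191 and 0.207 for the two intervals.
With interference 0.34 (so coincidence = 0.66), expected double-crossover frequency = 0.191 × 0.207 × 0.66 = 0.02609.
Expected number = 0.02609 × 629 = 16.41 ≈ 16.

16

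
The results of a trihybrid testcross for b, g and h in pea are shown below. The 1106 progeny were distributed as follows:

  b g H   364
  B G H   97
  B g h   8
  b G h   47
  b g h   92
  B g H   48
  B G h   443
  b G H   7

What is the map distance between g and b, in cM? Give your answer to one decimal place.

9.9 cM

The two most frequent reciprocal classes, b g H and B G h, are the parental types, so the F1 was b g H / B G h.
The two rarest classes, b G H and B g h, are the double crossovers. Comparing them with the parentals, only the g allele has switched, so g is the middle locus and the order is h – g – b.
Crossovers in the g–b interval produce the single-crossover classes B g H and b G h (48 + 47 = 95) plus the double crossovers (15).
RF(g–b) = (95 + 15) / 1106 = 110/1106 = 0.0995 → 9.9 cM.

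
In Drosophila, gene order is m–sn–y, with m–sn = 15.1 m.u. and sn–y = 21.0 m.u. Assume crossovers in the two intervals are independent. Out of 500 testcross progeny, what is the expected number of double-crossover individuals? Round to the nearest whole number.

Map distances give recombination frequencies of 0.151 and 0.210 for the two intervals.
With no interference, expected double-crossover frequency = 0.151 × 0.210 = 0.03171.
Expected number = 0.03171 × 500 = 15.85 ≈ 16.

16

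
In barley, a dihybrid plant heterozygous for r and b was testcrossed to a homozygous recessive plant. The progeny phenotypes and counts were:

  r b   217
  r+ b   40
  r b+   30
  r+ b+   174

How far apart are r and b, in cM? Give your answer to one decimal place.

The two most frequent classes, r+ b+ (174) and r b (217), are the parental types, so the F1 was r+ b+ / r b.
The recombinant classes are r+ b and r b+: 40 + 30 = 70.
Recombination frequency = 70/461 = 0.1518 ≈ 15.2%, i.e. 15.2 cM.

15.2 cM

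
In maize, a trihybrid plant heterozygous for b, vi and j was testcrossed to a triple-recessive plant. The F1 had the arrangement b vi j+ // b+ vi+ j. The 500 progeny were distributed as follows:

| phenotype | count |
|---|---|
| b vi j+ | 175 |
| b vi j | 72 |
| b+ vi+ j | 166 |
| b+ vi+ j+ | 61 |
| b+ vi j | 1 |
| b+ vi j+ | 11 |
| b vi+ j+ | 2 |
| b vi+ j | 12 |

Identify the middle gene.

vi

The two rarest classes, b vi+ j+ and b+ vi j, are the double crossovers. Comparing them with the parentals, only the vi allele has switched, so vi is the middle locus and the order is j – vi – b.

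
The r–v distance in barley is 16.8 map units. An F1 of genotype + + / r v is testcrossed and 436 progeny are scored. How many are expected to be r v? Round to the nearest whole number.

A map distance of 16.8 map units corresponds to a recombination frequency of 0.168.
The F1 is + + / r v, so r v is a parental gamete class with expected frequency (1 − r)/2 = 0.832/2 = 0.4160.
Expected number = 0.4160 × 436 = 181.38 ≈ 181.

181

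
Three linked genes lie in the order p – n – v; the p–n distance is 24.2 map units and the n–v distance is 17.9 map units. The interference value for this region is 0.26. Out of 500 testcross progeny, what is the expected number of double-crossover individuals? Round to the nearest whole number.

Map distances give recombination frequencies of 0.242 and 0.179 for the two intervals.
With interference 0.26 (so coincidence = 0.74), expected double-crossover frequency = 0.242 × 0.179 × 0.74 = 0.03206.
Expected number = 0.03206 × 500 = 16.03 ≈ 16.

16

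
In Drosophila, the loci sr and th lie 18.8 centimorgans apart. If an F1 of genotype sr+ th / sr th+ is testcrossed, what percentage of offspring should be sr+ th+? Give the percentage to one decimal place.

9.4%

A map distance of 18.8 centimorgans corresponds to a recombination frequency of 0.188.
The F1 is sr+ th / sr th+, so sr+ th+ is a recombinant gamete class with expected frequency r/2 = 0.188/2 = 0.0940.
That is 0.0940 = 9.4% of the progeny.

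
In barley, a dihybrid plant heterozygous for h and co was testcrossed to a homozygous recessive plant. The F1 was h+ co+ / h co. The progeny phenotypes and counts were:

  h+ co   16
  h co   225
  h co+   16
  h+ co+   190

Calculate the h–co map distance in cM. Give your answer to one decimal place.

7.2 cM

The recombinant classes are h+ co and h co+: 16 + 16 = 32.
Recombination frequency = 32/447 = 0.0716 ≈ 7.2%, i.e. 7.2 cM.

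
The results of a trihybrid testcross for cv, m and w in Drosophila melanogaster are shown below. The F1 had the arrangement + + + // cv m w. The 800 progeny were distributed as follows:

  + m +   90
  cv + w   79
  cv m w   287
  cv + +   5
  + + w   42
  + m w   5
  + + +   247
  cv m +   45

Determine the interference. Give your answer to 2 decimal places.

The two rarest classes, cv + + and + m w, are the double crossovers. Comparing them with the parentals, only the cv allele has switched, so cv is the middle locus and the order is w – cv – m.
w–cv: (87 + 10)/800 = 0.1212; cv–m: (169 + 10)/800 = 0.2238.
Expected DCO frequency = 0.1212 × 0.2238 ≈ 0.02712; observed = 10/800 ≈ 0.01250.
Coefficient of coincidence = 0.01250/0.02712 ≈ 0.46; interference = 1 − 0.46 = 0.54.

0.54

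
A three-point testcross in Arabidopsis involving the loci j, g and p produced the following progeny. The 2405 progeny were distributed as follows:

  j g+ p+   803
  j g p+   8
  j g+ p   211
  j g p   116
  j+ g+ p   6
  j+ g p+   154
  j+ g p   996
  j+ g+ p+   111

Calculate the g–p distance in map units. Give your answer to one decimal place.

15.8 map units

The two most frequent reciprocal classes, j g+ p+ and j+ g p, are the parental types, so the F1 was j g+ p+ / j+ g p.
The two rarest classes, j g p+ and j+ g+ p, are the double crossovers. Comparing them with the parentals, only the g allele has switched, so g is the middle locus and the order is j – g – p.
Crossovers in the g–p interval produce the single-crossover classes j g+ p and j+ g p+ (211 + 154 = 365) plus the double crossovers (14).
RF(g–p) = (365 + 14) / 2405 = 379/2405 = 0.1576 → 15.8 map units.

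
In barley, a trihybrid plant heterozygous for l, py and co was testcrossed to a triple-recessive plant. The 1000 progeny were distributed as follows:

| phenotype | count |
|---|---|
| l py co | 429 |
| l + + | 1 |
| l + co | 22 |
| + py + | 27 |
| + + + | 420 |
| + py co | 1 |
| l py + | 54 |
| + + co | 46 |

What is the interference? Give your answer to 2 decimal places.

0.62

The two most frequent reciprocal classes, + + + and l py co, are the parental types, so the F1 was + + + / l py co.
The two rarest classes, l + + and + py co, are the double crossovers. Comparing them with the parentals, only the l allele has switched, so l is the middle locus and the order is co – l – py.
co–l: (100 + 2)/1000 = 0.1020; l–py: (49 + 2)/1000 = 0.0510.
Expected DCO frequency = 0.1020 × 0.0510 ≈ 0.00520; observed = 2/1000 ≈ 0.00200.
Coefficient of coincidence = 0.00200/0.00520 ≈ 0.38; interference = 1 − 0.38 = 0.62.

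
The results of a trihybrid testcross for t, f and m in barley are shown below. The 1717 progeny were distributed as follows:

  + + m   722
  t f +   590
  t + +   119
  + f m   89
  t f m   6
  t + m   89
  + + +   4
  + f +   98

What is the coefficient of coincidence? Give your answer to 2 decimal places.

0.40

The two most frequent reciprocal classes, t f + and + + m, are the parental types, so the F1 was t f + / + + m.
The two rarest classes, t f m and + + +, are the double crossovers. Comparing them with the parentals, only the m allele has switched, so m is the middle locus and the order is t – m – f.
t–m: (187 + 10)/1717 = 0.1147; m–f: (208 + 10)/1717 = 0.1270.
Expected DCO frequency = 0.1147 × 0.1270 ≈ 0.01457; observed = 10/1717 ≈ 0.00582.
Coefficient of coincidence = 0.00582/0.01457 ≈ 0.40.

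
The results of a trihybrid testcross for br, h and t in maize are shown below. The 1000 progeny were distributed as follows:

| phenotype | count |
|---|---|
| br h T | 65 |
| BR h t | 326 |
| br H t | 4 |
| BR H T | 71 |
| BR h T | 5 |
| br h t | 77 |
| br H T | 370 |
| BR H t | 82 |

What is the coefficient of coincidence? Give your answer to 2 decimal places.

The two most frequent reciprocal classes, BR h t and br H T, are the parental types, so the F1 was BR h t / br H T.
The two rarest classes, BR h T and br H t, are the double crossovers. Comparing them with the parentals, only the t allele has switched, so t is the middle locus and the order is h – t – br.
h–t: (147 + 9)/1000 = 0.1560; t–br: (148 + 9)/1000 = 0.1570.
Expected DCO frequency = 0.1560 × 0.1570 ≈ 0.02449; observed = 9/1000 ≈ 0.00900.
Coefficient of coincidence = 0.00900/0.02449 ≈ 0.37.

0.37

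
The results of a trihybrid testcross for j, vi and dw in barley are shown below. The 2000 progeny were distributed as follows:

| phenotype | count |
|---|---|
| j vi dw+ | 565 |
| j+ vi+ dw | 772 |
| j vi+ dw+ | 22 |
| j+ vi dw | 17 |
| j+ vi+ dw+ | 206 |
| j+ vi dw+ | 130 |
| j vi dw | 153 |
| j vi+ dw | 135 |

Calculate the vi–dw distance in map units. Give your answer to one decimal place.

The two most frequent reciprocal classes, j vi dw+ and j+ vi+ dw, are the parental types, so the F1 was j vi dw+ / j+ vi+ dw.
The two rarest classes, j vi+ dw+ and j+ vi dw, are the double crossovers. Comparing them with the parentals, only the vi allele has switched, so vi is the middle locus and the order is dw – vi – j.
Crossovers in the dw–vi interval produce the single-crossover classes j vi dw and j+ vi+ dw+ (153 + 206 = 359) plus the double crossovers (39).
RF(dw–vi) = (359 + 39) / 2000 = 398/2000 = 0.1990 → 19.9 map units.

19.9 map units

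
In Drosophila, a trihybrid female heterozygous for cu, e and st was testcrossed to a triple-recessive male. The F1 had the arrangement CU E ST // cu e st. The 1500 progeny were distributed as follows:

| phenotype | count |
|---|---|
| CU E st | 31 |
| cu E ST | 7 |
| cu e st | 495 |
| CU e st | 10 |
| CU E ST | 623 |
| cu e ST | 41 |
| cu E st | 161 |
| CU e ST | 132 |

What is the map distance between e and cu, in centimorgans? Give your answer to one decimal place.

20.7 centimorgans

The two rarest classes, cu E ST and CU e st, are the double crossovers. Comparing them with the parentals, only the cu allele has switched, so cu is the middle locus and the order is e – cu – st.
Crossovers in the e–cu interval produce the single-crossover classes CU e ST and cu E st (132 + 161 = 293) plus the double crossovers (17).
RF(e–cu) = (293 + 17) / 1500 = 310/1500 = 0.2067 → 20.7 centimorgans.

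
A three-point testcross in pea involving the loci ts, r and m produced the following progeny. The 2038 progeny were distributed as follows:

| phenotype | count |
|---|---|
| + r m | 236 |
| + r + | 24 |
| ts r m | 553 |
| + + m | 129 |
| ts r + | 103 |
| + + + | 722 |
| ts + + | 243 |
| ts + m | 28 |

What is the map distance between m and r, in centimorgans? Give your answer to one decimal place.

The two most frequent reciprocal classes, + + + and ts r m, are the parental types, so the F1 was + + + / ts r m.
The two rarest classes, + r + and ts + m, are the double crossovers. Comparing them with the parentals, only the r allele has switched, so r is the middle locus and the order is m – r – ts.
Crossovers in the m–r interval produce the single-crossover classes + + m and ts r + (129 + 103 = 232) plus the double crossovers (52).
RF(m–r) = (232 + 52) / 2038 = 284/2038 = 0.1394 → 13.9 centimorgans.

13.9 centimorgans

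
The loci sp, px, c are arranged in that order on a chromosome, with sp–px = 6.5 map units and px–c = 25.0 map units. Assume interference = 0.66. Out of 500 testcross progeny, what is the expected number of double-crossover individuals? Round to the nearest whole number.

Map distances give recombination frequencies of 0.065 and 0.250 for the two intervals.
With interference 0.66 (so coincidence = 0.34), expected double-crossover frequency = 0.065 × 0.250 × 0.34 = 0.00552.
Expected number = 0.00552 × 500 = 2.76 ≈ 3.

3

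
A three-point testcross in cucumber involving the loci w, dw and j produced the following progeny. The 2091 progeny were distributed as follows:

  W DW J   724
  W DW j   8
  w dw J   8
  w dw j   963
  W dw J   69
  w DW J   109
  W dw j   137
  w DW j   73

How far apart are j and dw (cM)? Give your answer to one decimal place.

The two most frequent reciprocal classes, W DW J and w dw j, are the parental types, so the F1 was W DW J / w dw j.
The two rarest classes, W DW j and w dw J, are the double crossovers. Comparing them with the parentals, only the j allele has switched, so j is the middle locus and the order is w – j – dw.
Crossovers in the j–dw interval produce the single-crossover classes W dw J and w DW j (69 + 73 = 142) plus the double crossovers (16).
RF(j–dw) = (142 + 16) / 2091 = 158/2091 = 0.0756 → 7.6 cM.

7.6 cM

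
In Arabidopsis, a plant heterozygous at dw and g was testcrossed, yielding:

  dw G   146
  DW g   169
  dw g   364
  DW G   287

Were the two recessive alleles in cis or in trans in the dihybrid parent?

The two most frequent classes are DW G (287) and dw g (364); these are the parental (non-recombinant) types.
So the F1 carried DW G on one chromosome and dw g on the other — the recessive alleles are on the same chromosome (cis / coupling).

cis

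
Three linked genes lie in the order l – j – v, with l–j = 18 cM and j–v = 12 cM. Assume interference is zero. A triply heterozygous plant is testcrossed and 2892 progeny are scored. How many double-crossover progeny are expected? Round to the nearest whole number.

62

Map distances give recombination frequencies of 0.180 and 0.120 for the two intervals.
With no interference, expected double-crossover frequency = 0.180 × 0.120 = 0.02160.
Expected number = 0.02160 × 2892 = 62.47 ≈ 62.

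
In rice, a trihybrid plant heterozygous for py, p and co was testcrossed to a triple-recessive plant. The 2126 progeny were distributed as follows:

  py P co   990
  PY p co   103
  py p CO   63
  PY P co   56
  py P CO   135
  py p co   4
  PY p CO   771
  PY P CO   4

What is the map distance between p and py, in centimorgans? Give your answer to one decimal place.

6.0 centimorgans

The two most frequent reciprocal classes, PY p CO and py P co, are the parental types, so the F1 was PY p CO / py P co.
The two rarest classes, PY P CO and py p co, are the double crossovers. Comparing them with the parentals, only the p allele has switched, so p is the middle locus and the order is py – p – co.
Crossovers in the py–p interval produce the single-crossover classes py p CO and PY P co (63 + 56 = 119) plus the double crossovers (8).
RF(py–p) = (119 + 8) / 2126 = 127/2126 = 0.0597 → 6.0 centimorgans.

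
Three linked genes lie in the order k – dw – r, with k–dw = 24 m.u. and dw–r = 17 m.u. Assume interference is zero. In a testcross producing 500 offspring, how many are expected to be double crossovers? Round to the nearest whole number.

Map distances give recombination frequencies of 0.240 and 0.170 for the two intervals.
With no interference, expected double-crossover frequency = 0.240 × 0.170 = 0.04080.
Expected number = 0.04080 × 500 = 20.40 ≈ 20.

20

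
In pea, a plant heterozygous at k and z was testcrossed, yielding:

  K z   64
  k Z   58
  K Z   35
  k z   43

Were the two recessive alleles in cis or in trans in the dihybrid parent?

trans

The two most frequent classes are K z (64) and k Z (58); these are the parental (non-recombinant) types.
So the F1 carried K z on one chromosome and k Z on the other — the recessive alleles are on opposite chromosomes (trans / repulsion).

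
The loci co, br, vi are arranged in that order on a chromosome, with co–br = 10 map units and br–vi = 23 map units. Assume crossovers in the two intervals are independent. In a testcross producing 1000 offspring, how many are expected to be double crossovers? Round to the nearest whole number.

Map distances give recombination frequencies of 0.100 and 0.230 for the two intervals.
With no interference, expected double-crossover frequency = 0.100 × 0.230 = 0.02300.
Expected number = 0.02300 × 1000 = 23.00 ≈ 23.

23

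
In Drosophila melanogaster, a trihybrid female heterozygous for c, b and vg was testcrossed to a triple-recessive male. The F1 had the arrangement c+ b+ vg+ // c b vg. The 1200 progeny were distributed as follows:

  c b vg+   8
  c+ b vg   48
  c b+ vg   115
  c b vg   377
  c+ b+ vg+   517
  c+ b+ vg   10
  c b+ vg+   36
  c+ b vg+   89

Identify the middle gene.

The two rarest classes, c+ b+ vg and c b vg+, are the double crossovers. Comparing them with the parentals, only the vg allele has switched, so vg is the middle locus and the order is c – vg – b.

vg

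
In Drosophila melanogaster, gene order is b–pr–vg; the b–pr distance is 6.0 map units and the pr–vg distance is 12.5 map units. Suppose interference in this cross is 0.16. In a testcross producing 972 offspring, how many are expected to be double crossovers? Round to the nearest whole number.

Map distances give recombination frequencies of 0.060 and 0.125 for the two intervals.
With interference 0.16 (so coincidence = 0.84), expected double-crossover frequency = 0.060 × 0.125 × 0.84 = 0.00630.
Expected number = 0.00630 × 972 = 6.12 ≈ 6.

6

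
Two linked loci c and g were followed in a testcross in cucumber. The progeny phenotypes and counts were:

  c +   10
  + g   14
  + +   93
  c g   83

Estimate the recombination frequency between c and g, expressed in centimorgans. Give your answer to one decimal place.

12.0 centimorgans

The two most frequent classes, + + (93) and c g (83), are the parental types, so the F1 was + + / c g.
The recombinant classes are + g and c +: 14 + 10 = 24.
Recombination frequency = 24/200 = 0.1200 ≈ 12.0%, i.e. 12.0 centimorgans.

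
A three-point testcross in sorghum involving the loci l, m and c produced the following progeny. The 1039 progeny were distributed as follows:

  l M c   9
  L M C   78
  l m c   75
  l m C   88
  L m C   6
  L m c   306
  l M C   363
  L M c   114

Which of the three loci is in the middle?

c

The two most frequent reciprocal classes, l M C and L m c, are the parental types, so the F1 was l M C / L m c.
The two rarest classes, l M c and L m C, are the double crossovers. Comparing them with the parentals, only the c allele has switched, so c is the middle locus and the order is m – c – l.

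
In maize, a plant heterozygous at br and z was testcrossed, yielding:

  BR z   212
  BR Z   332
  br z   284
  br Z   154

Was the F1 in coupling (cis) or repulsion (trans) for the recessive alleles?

cis

The two most frequent classes are BR Z (332) and br z (284); these are the parental (non-recombinant) types.
So the F1 carried BR Z on one chromosome and br z on the other — the recessive alleles are on the same chromosome (cis / coupling).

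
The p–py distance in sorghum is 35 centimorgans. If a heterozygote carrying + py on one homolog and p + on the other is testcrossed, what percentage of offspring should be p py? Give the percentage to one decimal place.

17.5%

A map distance of 35 centimorgans corresponds to a recombination frequency of 0.350.
The F1 is + py / p +, so p py is a recombinant gamete class with expected frequency r/2 = 0.350/2 = 0.1750.
That is 0.1750 = 17.5% of the progeny.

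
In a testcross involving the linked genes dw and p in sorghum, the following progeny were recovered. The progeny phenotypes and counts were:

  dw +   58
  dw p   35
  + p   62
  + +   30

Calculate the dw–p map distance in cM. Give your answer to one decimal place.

The two most frequent classes, + p (62) and dw + (58), are the parental types, so the F1 was + p / dw +.
The recombinant classes are + + and dw p: 30 + 35 = 65.
Recombination frequency = 65/185 = 0.3514 ≈ 35.1%, i.e. 35.1 cM.

35.1 cM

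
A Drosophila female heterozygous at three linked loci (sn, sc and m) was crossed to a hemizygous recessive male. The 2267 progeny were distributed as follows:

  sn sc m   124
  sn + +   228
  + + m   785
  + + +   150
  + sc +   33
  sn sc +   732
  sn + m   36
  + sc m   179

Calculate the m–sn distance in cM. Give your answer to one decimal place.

15.1 cM

The two most frequent reciprocal classes, + + m and sn sc +, are the parental types, so the F1 was + + m / sn sc +.
The two rarest classes, sn + m and + sc +, are the double crossovers. Comparing them with the parentals, only the sn allele has switched, so sn is the middle locus and the order is m – sn – sc.
Crossovers in the m–sn interval produce the single-crossover classes + + + and sn sc m (150 + 124 = 274) plus the double crossovers (69).
RF(m–sn) = (274 + 69) / 2267 = 343/2267 = 0.1513 → 15.1 cM.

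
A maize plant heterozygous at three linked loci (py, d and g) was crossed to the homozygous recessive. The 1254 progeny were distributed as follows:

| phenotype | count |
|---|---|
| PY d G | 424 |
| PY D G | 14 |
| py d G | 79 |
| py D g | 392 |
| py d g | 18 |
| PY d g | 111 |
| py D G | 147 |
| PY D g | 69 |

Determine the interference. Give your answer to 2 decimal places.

The two most frequent reciprocal classes, py D g and PY d G, are the parental types, so the F1 was py D g / PY d G.
The two rarest classes, py d g and PY D G, are the double crossovers. Comparing them with the parentals, only the d allele has switched, so d is the middle locus and the order is py – d – g.
py–d: (148 + 32)/1254 = 0.1435; d–g: (258 + 32)/1254 = 0.2313.
Expected DCO frequency = 0.1435 × 0.2313 ≈ 0.03319; observed = 32/1254 ≈ 0.02552.
Coefficient of coincidence = 0.02552/0.03319 ≈ 0.77; interference = 1 − 0.77 = 0.23.

0.23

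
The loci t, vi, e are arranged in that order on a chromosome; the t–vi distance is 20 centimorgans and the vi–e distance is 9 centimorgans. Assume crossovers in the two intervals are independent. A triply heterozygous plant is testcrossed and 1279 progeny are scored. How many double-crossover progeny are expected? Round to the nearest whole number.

23

Map distances give recombination frequencies of 0.200 and 0.090 for the two intervals.
With no interference, expected double-crossover frequency = 0.200 × 0.090 = 0.01800.
Expected number = 0.01800 × 1279 = 23.02 ≈ 23.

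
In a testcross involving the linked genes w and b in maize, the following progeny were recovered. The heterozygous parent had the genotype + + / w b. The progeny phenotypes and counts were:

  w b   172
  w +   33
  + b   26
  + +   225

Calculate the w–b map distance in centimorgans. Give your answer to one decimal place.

The recombinant classes are + b and w +: 26 + 33 = 59.
Recombination frequency = 59/456 = 0.1294 ≈ 12.9%, i.e. 12.9 centimorgans.

12.9 centimorgans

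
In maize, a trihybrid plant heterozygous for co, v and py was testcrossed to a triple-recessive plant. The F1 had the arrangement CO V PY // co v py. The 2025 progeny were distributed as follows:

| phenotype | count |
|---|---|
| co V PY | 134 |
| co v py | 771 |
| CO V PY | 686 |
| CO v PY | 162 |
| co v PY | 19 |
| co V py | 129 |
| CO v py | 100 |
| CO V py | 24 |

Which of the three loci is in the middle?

py

The two rarest classes, CO V py and co v PY, are the double crossovers. Comparing them with the parentals, only the py allele has switched, so py is the middle locus and the order is v – py – co.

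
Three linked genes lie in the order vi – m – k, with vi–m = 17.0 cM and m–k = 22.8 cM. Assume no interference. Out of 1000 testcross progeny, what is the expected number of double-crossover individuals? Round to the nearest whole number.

Map distances give recombination frequencies of 0.170 and 0.228 for the two intervals.
With no interference, expected double-crossover frequency = 0.170 × 0.228 = 0.03876.
Expected number = 0.03876 × 1000 = 38.76 ≈ 39.

39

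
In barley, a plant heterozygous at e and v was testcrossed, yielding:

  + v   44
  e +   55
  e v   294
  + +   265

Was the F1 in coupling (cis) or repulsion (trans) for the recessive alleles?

The two most frequent classes are + + (265) and e v (294); these are the parental (non-recombinant) types.
So the F1 carried + + on one chromosome and e v on the other — the recessive alleles are on the same chromosome (cis / coupling).

cis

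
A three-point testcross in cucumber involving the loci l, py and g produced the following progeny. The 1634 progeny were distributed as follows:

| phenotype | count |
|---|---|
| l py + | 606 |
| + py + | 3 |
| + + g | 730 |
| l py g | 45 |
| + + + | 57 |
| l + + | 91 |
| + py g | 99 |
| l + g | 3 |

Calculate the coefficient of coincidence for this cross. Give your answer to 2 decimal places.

The two most frequent reciprocal classes, + + g and l py +, are the parental types, so the F1 was + + g / l py +.
The two rarest classes, l + g and + py +, are the double crossovers. Comparing them with the parentals, only the l allele has switched, so l is the middle locus and the order is py – l – g.
py–l: (190 + 6)/1634 = 0.1200; l–g: (102 + 6)/1634 = 0.0661.
Expected DCO frequency = 0.1200 × 0.0661 ≈ 0.00793; observed = 6/1634 ≈ 0.00367.
Coefficient of coincidence = 0.00367/0.00793 ≈ 0.46.

0.46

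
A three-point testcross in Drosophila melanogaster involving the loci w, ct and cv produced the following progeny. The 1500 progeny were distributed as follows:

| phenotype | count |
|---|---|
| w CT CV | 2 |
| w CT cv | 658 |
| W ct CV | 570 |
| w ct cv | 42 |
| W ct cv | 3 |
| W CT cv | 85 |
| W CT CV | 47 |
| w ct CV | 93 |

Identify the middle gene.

The two most frequent reciprocal classes, W ct CV and w CT cv, are the parental types, so the F1 was W ct CV / w CT cv.
The two rarest classes, W ct cv and w CT CV, are the double crossovers. Comparing them with the parentals, only the cv allele has switched, so cv is the middle locus and the order is ct – cv – w.

cv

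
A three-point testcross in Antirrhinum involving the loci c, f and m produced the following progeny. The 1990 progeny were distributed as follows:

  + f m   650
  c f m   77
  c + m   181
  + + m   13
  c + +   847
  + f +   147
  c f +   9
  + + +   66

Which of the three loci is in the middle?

The two most frequent reciprocal classes, + f m and c + +, are the parental types, so the F1 was + f m / c + +.
The two rarest classes, + + m and c f +, are the double crossovers. Comparing them with the parentals, only the f allele has switched, so f is the middle locus and the order is c – f – m.

f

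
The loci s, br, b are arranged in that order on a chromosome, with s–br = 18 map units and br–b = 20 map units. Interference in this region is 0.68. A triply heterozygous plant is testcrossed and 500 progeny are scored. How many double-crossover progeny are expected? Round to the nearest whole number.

6

Map distances give recombination frequencies of 0.180 and 0.200 for the two intervals.
With interference 0.68 (so coincidence = 0.32), expected double-crossover frequency = 0.180 × 0.200 × 0.32 = 0.01152.
Expected number = 0.01152 × 500 = 5.76 ≈ 6.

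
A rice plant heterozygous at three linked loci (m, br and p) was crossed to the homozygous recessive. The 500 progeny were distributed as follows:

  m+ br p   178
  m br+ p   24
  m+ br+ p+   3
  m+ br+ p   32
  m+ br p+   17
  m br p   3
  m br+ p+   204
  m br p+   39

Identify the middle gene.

The two most frequent reciprocal classes, m br+ p+ and m+ br p, are the parental types, so the F1 was m br+ p+ / m+ br p.
The two rarest classes, m+ br+ p+ and m br p, are the double crossovers. Comparing them with the parentals, only the m allele has switched, so m is the middle locus and the order is br – m – p.

m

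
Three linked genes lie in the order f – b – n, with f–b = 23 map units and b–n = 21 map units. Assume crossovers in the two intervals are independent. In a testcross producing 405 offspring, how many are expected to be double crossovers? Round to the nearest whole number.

20

Map distances give recombination frequencies of 0.230 and 0.210 for the two intervals.
With no interference, expected double-crossover frequency = 0.230 × 0.210 = 0.04830.
Expected number = 0.04830 × 405 = 19.56 ≈ 20.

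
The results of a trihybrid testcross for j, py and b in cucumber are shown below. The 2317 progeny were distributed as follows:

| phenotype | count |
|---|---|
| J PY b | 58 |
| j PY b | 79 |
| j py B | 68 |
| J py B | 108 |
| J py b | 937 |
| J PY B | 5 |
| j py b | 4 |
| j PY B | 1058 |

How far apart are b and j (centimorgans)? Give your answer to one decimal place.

The two most frequent reciprocal classes, J py b and j PY B, are the parental types, so the F1 was J py b / j PY B.
The two rarest classes, j py b and J PY B, are the double crossovers. Comparing them with the parentals, only the j allele has switched, so j is the middle locus and the order is py – j – b.
Crossovers in the j–b interval produce the single-crossover classes J py B and j PY b (108 + 79 = 187) plus the double crossovers (9).
RF(j–b) = (187 + 9) / 2317 = 196/2317 = 0.0846 → 8.5 centimorgans.

8.5 centimorgans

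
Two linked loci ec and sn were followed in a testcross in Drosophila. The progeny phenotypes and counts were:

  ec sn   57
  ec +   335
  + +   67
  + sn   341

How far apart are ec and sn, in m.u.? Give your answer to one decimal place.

The two most frequent classes, + sn (341) and ec + (335), are the parental types, so the F1 was + sn / ec +.
The recombinant classes are + + and ec sn: 67 + 57 = 124.
Recombination frequency = 124/800 = 0.1550 ≈ 15.5%, i.e. 15.5 m.u.

15.5 m.u.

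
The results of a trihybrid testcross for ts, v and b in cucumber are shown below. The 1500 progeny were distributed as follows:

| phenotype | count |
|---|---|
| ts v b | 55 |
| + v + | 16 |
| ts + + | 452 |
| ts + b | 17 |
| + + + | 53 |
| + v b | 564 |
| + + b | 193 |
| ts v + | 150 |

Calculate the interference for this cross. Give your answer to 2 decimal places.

0.07

The two most frequent reciprocal classes, + v b and ts + +, are the parental types, so the F1 was + v b / ts + +.
The two rarest classes, + v + and ts + b, are the double crossovers. Comparing them with the parentals, only the b allele has switched, so b is the middle locus and the order is v – b – ts.
v–b: (343 + 33)/1500 = 0.2507; b–ts: (108 + 33)/1500 = 0.0940.
Expected DCO frequency = 0.2507 × 0.0940 ≈ 0.02357; observed = 33/1500 ≈ 0.02200.
Coefficient of coincidence = 0.02200/0.02357 ≈ 0.93; interference = 1 − 0.93 = 0.07.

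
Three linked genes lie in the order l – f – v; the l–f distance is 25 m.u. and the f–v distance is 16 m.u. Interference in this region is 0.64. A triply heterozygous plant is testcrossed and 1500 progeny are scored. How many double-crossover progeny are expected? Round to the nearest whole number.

Map distances give recombination frequencies of 0.250 and 0.160 for the two intervals.
With interference 0.64 (so coincidence = 0.36), expected double-crossover frequency = 0.250 × 0.160 × 0.36 = 0.01440.
Expected number = 0.01440 × 1500 = 21.60 ≈ 22.

22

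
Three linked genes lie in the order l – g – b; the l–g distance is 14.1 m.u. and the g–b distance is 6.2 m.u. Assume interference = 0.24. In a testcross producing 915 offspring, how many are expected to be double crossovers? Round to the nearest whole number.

6

Map distances give recombination frequencies of 0.141 and 0.062 for the two intervals.
With interference 0.24 (so coincidence = 0.76), expected double-crossover frequency = 0.141 × 0.062 × 0.76 = 0.00664.
Expected number = 0.00664 × 915 = 6.08 ≈ 6.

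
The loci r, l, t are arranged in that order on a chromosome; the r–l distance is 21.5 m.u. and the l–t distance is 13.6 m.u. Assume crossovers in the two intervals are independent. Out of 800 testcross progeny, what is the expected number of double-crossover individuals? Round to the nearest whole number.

23

Map distances give recombination frequencies of 0.215 and 0.136 for the two intervals.
With no interference, expected double-crossover frequency = 0.215 × 0.136 = 0.02924.
Expected number = 0.02924 × 800 = 23.39 ≈ 23.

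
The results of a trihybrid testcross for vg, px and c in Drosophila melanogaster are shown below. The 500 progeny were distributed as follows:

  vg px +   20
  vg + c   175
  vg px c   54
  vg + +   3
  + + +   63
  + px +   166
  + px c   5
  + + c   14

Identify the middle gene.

The two most frequent reciprocal classes, vg + c and + px +, are the parental types, so the F1 was vg + c / + px +.
The two rarest classes, vg + + and + px c, are the double crossovers. Comparing them with the parentals, only the c allele has switched, so c is the middle locus and the order is vg – c – px.

c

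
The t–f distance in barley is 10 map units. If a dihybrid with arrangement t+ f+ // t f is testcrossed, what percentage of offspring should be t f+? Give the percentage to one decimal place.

A map distance of 10 map units corresponds to a recombination frequency of 0.100.
The F1 is t+ f+ / t f, so t f+ is a recombinant gamete class with expected frequency r/2 = 0.100/2 = 0.0500.
That is 0.0500 = 5.0% of the progeny.

5.0%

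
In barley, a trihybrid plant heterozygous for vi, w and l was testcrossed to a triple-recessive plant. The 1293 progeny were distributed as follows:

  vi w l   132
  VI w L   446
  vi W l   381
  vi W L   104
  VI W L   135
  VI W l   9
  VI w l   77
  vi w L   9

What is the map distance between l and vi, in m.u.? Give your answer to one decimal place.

The two most frequent reciprocal classes, VI w L and vi W l, are the parental types, so the F1 was VI w L / vi W l.
The two rarest classes, vi w L and VI W l, are the double crossovers. Comparing them with the parentals, only the vi allele has switched, so vi is the middle locus and the order is w – vi – l.
Crossovers in the vi–l interval produce the single-crossover classes VI w l and vi W L (77 + 104 = 181) plus the double crossovers (18).
RF(vi–l) = (181 + 18) / 1293 = 199/1293 = 0.1539 → 15.4 m.u.

15.4 m.u.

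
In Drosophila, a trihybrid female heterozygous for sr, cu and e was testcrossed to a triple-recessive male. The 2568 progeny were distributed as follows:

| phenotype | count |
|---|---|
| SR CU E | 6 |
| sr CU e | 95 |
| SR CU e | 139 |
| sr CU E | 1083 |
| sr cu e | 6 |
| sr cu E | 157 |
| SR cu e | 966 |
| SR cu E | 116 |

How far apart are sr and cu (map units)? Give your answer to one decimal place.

The two most frequent reciprocal classes, sr CU E and SR cu e, are the parental types, so the F1 was sr CU E / SR cu e.
The two rarest classes, SR CU E and sr cu e, are the double crossovers. Comparing them with the parentals, only the sr allele has switched, so sr is the middle locus and the order is cu – sr – e.
Crossovers in the cu–sr interval produce the single-crossover classes sr cu E and SR CU e (157 + 139 = 296) plus the double crossovers (12).
RF(cu–sr) = (296 + 12) / 2568 = 308/2568 = 0.1199 → 12.0 map units.

12.0 map units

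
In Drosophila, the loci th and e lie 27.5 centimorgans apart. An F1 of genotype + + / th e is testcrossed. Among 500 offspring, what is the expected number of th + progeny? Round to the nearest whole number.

A map distance of 27.5 centimorgans corresponds to a recombination frequency of 0.275.
The F1 is + + / th e, so th + is a recombinant gamete class with expected frequency r/2 = 0.275/2 = 0.1375.
Expected number = 0.1375 × 500 = 68.75 ≈ 69.

69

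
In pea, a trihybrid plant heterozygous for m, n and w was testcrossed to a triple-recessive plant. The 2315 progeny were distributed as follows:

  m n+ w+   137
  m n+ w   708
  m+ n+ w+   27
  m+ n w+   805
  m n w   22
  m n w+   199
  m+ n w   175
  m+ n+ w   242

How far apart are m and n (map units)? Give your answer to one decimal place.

21.2 map units

The two most frequent reciprocal classes, m n+ w and m+ n w+, are the parental types, so the F1 was m n+ w / m+ n w+.
The two rarest classes, m n w and m+ n+ w+, are the double crossovers. Comparing them with the parentals, only the n allele has switched, so n is the middle locus and the order is m – n – w.
Crossovers in the m–n interval produce the single-crossover classes m+ n+ w and m n w+ (242 + 199 = 441) plus the double crossovers (49).
RF(m–n) = (441 + 49) / 2315 = 490/2315 = 0.2117 → 21.2 map units.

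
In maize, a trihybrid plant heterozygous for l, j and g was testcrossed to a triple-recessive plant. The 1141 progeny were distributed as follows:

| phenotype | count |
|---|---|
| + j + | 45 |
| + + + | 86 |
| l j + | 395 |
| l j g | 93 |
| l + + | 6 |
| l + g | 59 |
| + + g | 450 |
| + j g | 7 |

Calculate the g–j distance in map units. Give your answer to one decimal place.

16.8 map units

The two most frequent reciprocal classes, l j + and + + g, are the parental types, so the F1 was l j + / + + g.
The two rarest classes, l + + and + j g, are the double crossovers. Comparing them with the parentals, only the j allele has switched, so j is the middle locus and the order is l – j – g.
Crossovers in the j–g interval produce the single-crossover classes l j g and + + + (93 + 86 = 179) plus the double crossovers (13).
RF(j–g) = (179 + 13) / 1141 = 192/1141 = 0.1683 → 16.8 map units.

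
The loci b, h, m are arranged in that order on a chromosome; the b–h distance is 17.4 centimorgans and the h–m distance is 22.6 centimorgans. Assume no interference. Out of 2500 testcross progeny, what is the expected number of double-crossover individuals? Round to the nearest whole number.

98

Map distances give recombination frequencies of 0.174 and 0.226 for the two intervals.
With no interference, expected double-crossover frequency = 0.174 × 0.226 = 0.03932.
Expected number = 0.03932 × 2500 = 98.31 ≈ 98.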